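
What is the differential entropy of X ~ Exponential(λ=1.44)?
0.6354 nats

We have X ~ Exponential(λ=1.44).

The differential entropy measures the uncertainty or information content of the distribution.

For an Exponential distribution with λ=1.44:
h(X) = 0.6354 nats

(In bits, this would be 0.9166 bits.)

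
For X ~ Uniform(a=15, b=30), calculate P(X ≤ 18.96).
0.264000

We have X ~ Uniform(a=15, b=30).

The CDF gives us P(X ≤ k).

Using the CDF:
P(X ≤ 18.96) = 0.264000

This means there's approximately a 26.4% chance that X is at most 18.96.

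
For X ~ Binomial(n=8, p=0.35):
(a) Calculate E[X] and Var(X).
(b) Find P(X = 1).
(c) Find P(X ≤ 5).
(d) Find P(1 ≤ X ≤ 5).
(a) E[X] = 2.8000, Var(X) = 1.8200
(b) P(X = 1) = 0.137262
(c) P(X ≤ 5) = 0.974682
(d) P(1 ≤ X ≤ 5) = 0.942818

We have X ~ Binomial(n=8, p=0.35).

(a) Moments:
E[X] = 2.8000
Var(X) = 1.8200
σ = √Var(X) = 1.3491

(b) Point probability using PMF:
P(X = 1) = 0.137262

(c) Cumulative probability using CDF:
P(X ≤ 5) = F(5) = 0.974682

(d) Range probability:
P(1 ≤ X ≤ 5) = P(X ≤ 5) - P(X ≤ 0)
                   = F(5) - F(0)
                   = 0.974682 - 0.031864
                   = 0.942818

This means approximately 94.3% of outcomes fall in the interval [1, 5].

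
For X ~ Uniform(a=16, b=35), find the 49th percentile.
25.3100

We have X ~ Uniform(a=16, b=35).

We want to find x such that P(X ≤ x) = 0.49.

This is the 49th percentile, which means 49% of values fall below this point.

Using the inverse CDF (quantile function):
x = F⁻¹(0.49) = 25.3100

Verification: P(X ≤ 25.3100) = 0.49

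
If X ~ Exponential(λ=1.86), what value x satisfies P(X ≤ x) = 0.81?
0.8929

We have X ~ Exponential(λ=1.86).

We want to find x such that P(X ≤ x) = 0.81.

This is the 81st percentile, which means 81% of values fall below this point.

Using the inverse CDF (quantile function):
x = F⁻¹(0.81) = 0.8929

Verification: P(X ≤ 0.8929) = 0.81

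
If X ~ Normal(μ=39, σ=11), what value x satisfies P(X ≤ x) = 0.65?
43.2385

We have X ~ Normal(μ=39, σ=11).

We want to find x such that P(X ≤ x) = 0.65.

This is the 65th percentile, which means 65% of values fall below this point.

Using the inverse CDF (quantile function):
x = F⁻¹(0.65) = 43.2385

Verification: P(X ≤ 43.2385) = 0.65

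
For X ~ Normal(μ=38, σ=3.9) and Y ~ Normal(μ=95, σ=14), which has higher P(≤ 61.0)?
X has higher probability (P(X ≤ 61.0) = 1.0000 > P(Y ≤ 61.0) = 0.0076)

Compute P(≤ 61.0) for each distribution:

X ~ Normal(μ=38, σ=3.9):
P(X ≤ 61.0) = 1.0000

Y ~ Normal(μ=95, σ=14):
P(Y ≤ 61.0) = 0.0076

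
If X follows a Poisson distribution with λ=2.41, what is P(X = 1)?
0.216455

We have X ~ Poisson(λ=2.41).

For a Poisson distribution, the PMF gives us the probability of each outcome.

Using the PMF formula:
P(X = 1) = 0.216455

Rounded to 4 decimal places: 0.2165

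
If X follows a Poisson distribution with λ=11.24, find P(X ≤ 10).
0.431570

We have X ~ Poisson(λ=11.24).

The CDF gives us P(X ≤ k).

Using the CDF:
P(X ≤ 10) = 0.431570

This means there's approximately a 43.2% chance that X is at most 10.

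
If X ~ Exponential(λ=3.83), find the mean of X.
0.2611

We have X ~ Exponential(λ=3.83).

For an Exponential distribution with λ=3.83:
E[X] = 0.2611

This is the expected (average) value of X.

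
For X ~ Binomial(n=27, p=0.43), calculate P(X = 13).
0.131714

We have X ~ Binomial(n=27, p=0.43).

For a Binomial distribution, the PMF gives us the probability of each outcome.

Using the PMF formula:
P(X = 13) = 0.131714

Rounded to 4 decimal places: 0.1317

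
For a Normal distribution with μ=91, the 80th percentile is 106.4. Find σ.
σ = 18.2980

For X ~ Normal(μ, σ), the p-th percentile satisfies x = μ + z_p × σ,
where z_p = Φ⁻¹(p) is the standard normal quantile.

Step 1: z_{0.8} = Φ⁻¹(0.8) = 0.8416

Step 2: Solve for σ:
106.4 = 91 + 0.8416 × σ
σ = (106.4 - 91) / 0.8416
σ = 15.40 / 0.8416
σ = 18.2980

Verification: μ + z × σ = 91 + 0.8416 × 18.2980 = 106.40 ✓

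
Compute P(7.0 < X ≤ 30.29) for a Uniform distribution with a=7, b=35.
0.831786

We have X ~ Uniform(a=7, b=35).

To find P(7.0 < X ≤ 30.29), we use:
P(7.0 < X ≤ 30.29) = P(X ≤ 30.29) - P(X ≤ 7.0)
                 = F(30.29) - F(7.0)
                 = 0.831786 - 0.000000
                 = 0.831786

So there's approximately a 83.2% chance that X falls in this range.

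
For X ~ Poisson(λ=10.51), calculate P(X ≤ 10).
0.519502

We have X ~ Poisson(λ=10.51).

The CDF gives us P(X ≤ k).

Using the CDF:
P(X ≤ 10) = 0.519502

This means there's approximately a 52.0% chance that X is at most 10.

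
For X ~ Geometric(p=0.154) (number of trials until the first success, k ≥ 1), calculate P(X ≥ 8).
0.310165

We have X ~ Geometric(p=0.154) (number of trials until the first success, k ≥ 1).

For discrete distributions, P(X ≥ 8) = 1 - P(X ≤ 7).

P(X ≤ 7) = 0.689835
P(X ≥ 8) = 1 - 0.689835 = 0.310165

So there's approximately a 31.0% chance that X is at least 8.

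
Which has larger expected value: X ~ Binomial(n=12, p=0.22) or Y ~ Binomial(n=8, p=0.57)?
Y has larger mean (4.5600 > 2.6400)

Compute the expected value for each distribution:

X ~ Binomial(n=12, p=0.22):
E[X] = 2.6400

Y ~ Binomial(n=8, p=0.57):
E[Y] = 4.5600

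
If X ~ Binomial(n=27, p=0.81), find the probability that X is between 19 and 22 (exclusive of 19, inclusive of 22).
0.477912

We have X ~ Binomial(n=27, p=0.81).

To find P(19 < X ≤ 22), we use:
P(19 < X ≤ 22) = P(X ≤ 22) - P(X ≤ 19)
                 = F(22) - F(19)
                 = 0.602589 - 0.124677
                 = 0.477912

So there's approximately a 47.8% chance that X falls in this range.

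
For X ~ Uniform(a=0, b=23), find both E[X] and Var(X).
E[X] = 11.5000, Var(X) = 44.0833

We have X ~ Uniform(a=0, b=23).

For a Uniform distribution with a=0, b=23:

Expected value:
E[X] = 11.5000

Variance:
Var(X) = 44.0833

Standard deviation:
σ = √Var(X) = 6.6395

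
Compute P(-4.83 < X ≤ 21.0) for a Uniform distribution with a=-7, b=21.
0.922500

We have X ~ Uniform(a=-7, b=21).

To find P(-4.83 < X ≤ 21.0), we use:
P(-4.83 < X ≤ 21.0) = P(X ≤ 21.0) - P(X ≤ -4.83)
                 = F(21.0) - F(-4.83)
                 = 1.000000 - 0.077500
                 = 0.922500

So there's approximately a 92.2% chance that X falls in this range.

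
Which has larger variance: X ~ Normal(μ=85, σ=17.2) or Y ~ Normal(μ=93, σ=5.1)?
X has larger variance (295.8400 > 26.0100)

Compute the variance for each distribution:

X ~ Normal(μ=85, σ=17.2):
Var(X) = 295.8400

Y ~ Normal(μ=93, σ=5.1):
Var(Y) = 26.0100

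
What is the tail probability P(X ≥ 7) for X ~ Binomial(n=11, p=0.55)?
0.397140

We have X ~ Binomial(n=11, p=0.55).

For discrete distributions, P(X ≥ 7) = 1 - P(X ≤ 6).

P(X ≤ 6) = 0.602860
P(X ≥ 7) = 1 - 0.602860 = 0.397140

So there's approximately a 39.7% chance that X is at least 7.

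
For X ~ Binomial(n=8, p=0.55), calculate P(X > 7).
0.008373

We have X ~ Binomial(n=8, p=0.55).

P(X > 7) = 1 - P(X ≤ 7)
                = 1 - F(7)
                = 1 - 0.991627
                = 0.008373

So there's approximately a 0.8% chance that X exceeds 7.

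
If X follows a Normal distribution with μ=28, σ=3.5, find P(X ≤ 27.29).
0.419623

We have X ~ Normal(μ=28, σ=3.5).

The CDF gives us P(X ≤ k).

Using the CDF:
P(X ≤ 27.29) = 0.419623

This means there's approximately a 42.0% chance that X is at most 27.29.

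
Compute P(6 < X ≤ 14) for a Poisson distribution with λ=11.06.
0.773461

We have X ~ Poisson(λ=11.06).

To find P(6 < X ≤ 14), we use:
P(6 < X ≤ 14) = P(X ≤ 14) - P(X ≤ 6)
                 = F(14) - F(6)
                 = 0.849643 - 0.076182
                 = 0.773461

So there's approximately a 77.3% chance that X falls in this range.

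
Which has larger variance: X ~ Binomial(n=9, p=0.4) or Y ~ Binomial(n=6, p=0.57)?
X has larger variance (2.1600 > 1.4706)

Compute the variance for each distribution:

X ~ Binomial(n=9, p=0.4):
Var(X) = 2.1600

Y ~ Binomial(n=6, p=0.57):
Var(Y) = 1.4706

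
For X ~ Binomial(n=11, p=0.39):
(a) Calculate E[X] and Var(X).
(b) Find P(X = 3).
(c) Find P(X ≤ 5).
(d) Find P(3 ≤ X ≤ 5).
(a) E[X] = 4.2900, Var(X) = 2.6169
(b) P(X = 3) = 0.187636
(c) P(X ≤ 5) = 0.775101
(d) P(3 ≤ X ≤ 5) = 0.642320

We have X ~ Binomial(n=11, p=0.39).

(a) Moments:
E[X] = 4.2900
Var(X) = 2.6169
σ = √Var(X) = 1.6177

(b) Point probability using PMF:
P(X = 3) = 0.187636

(c) Cumulative probability using CDF:
P(X ≤ 5) = F(5) = 0.775101

(d) Range probability:
P(3 ≤ X ≤ 5) = P(X ≤ 5) - P(X ≤ 2)
                   = F(5) - F(2)
                   = 0.775101 - 0.132781
                   = 0.642320

This means approximately 64.2% of outcomes fall in the interval [3, 5].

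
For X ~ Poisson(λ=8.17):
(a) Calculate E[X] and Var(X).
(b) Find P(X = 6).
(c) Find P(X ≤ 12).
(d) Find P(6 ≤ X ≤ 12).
(a) E[X] = 8.1700, Var(X) = 8.1700
(b) P(X = 6) = 0.116900
(c) P(X ≤ 12) = 0.927671
(d) P(6 ≤ X ≤ 12) = 0.751516

We have X ~ Poisson(λ=8.17).

(a) Moments:
E[X] = 8.1700
Var(X) = 8.1700
σ = √Var(X) = 2.8583

(b) Point probability using PMF:
P(X = 6) = 0.116900

(c) Cumulative probability using CDF:
P(X ≤ 12) = F(12) = 0.927671

(d) Range probability:
P(6 ≤ X ≤ 12) = P(X ≤ 12) - P(X ≤ 5)
                   = F(12) - F(5)
                   = 0.927671 - 0.176155
                   = 0.751516

This means approximately 75.2% of outcomes fall in the interval [6, 12].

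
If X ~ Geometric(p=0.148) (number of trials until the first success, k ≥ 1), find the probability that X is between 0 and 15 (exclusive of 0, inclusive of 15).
0.909511

We have X ~ Geometric(p=0.148) (number of trials until the first success, k ≥ 1).

To find P(0 < X ≤ 15), we use:
P(0 < X ≤ 15) = P(X ≤ 15) - P(X ≤ 0)
                 = F(15) - F(0)
                 = 0.909511 - 0.000000
                 = 0.909511

So there's approximately a 91.0% chance that X falls in this range.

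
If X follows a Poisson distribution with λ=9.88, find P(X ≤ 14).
0.922641

We have X ~ Poisson(λ=9.88).

The CDF gives us P(X ≤ k).

Using the CDF:
P(X ≤ 14) = 0.922641

This means there's approximately a 92.3% chance that X is at most 14.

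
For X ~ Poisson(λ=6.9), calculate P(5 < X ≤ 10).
0.594763

We have X ~ Poisson(λ=6.9).

To find P(5 < X ≤ 10), we use:
P(5 < X ≤ 10) = P(X ≤ 10) - P(X ≤ 5)
                 = F(10) - F(5)
                 = 0.908425 - 0.313662
                 = 0.594763

So there's approximately a 59.5% chance that X falls in this range.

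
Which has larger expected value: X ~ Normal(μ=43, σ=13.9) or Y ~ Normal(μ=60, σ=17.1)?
Y has larger mean (60.0000 > 43.0000)

Compute the expected value for each distribution:

X ~ Normal(μ=43, σ=13.9):
E[X] = 43.0000

Y ~ Normal(μ=60, σ=17.1):
E[Y] = 60.0000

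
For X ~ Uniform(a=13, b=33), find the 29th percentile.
18.8000

We have X ~ Uniform(a=13, b=33).

We want to find x such that P(X ≤ x) = 0.29.

This is the 29th percentile, which means 29% of values fall below this point.

Using the inverse CDF (quantile function):
x = F⁻¹(0.29) = 18.8000

Verification: P(X ≤ 18.8000) = 0.29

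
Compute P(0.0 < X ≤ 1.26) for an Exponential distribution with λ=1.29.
0.803167

We have X ~ Exponential(λ=1.29).

To find P(0.0 < X ≤ 1.26), we use:
P(0.0 < X ≤ 1.26) = P(X ≤ 1.26) - P(X ≤ 0.0)
                 = F(1.26) - F(0.0)
                 = 0.803167 - 0.000000
                 = 0.803167

So there's approximately a 80.3% chance that X falls in this range.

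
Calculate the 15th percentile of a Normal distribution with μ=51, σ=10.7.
39.9102

We have X ~ Normal(μ=51, σ=10.7).

We want to find x such that P(X ≤ x) = 0.15.

This is the 15th percentile, which means 15% of values fall below this point.

Using the inverse CDF (quantile function):
x = F⁻¹(0.15) = 39.9102

Verification: P(X ≤ 39.9102) = 0.15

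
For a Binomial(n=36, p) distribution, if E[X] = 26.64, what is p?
p = 0.74

For a Binomial(n, p) distribution:
E[X] = n × p

Given n = 36 and E[X] = 26.64:
26.64 = 36 × p
p = 26.64 / 36 = 0.74

Verification: Binomial(36, 0.74) has E[X] = 26.64 ✓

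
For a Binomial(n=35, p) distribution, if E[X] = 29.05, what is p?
p = 0.83

For a Binomial(n, p) distribution:
E[X] = n × p

Given n = 35 and E[X] = 29.05:
29.05 = 35 × p
p = 29.05 / 35 = 0.83

Verification: Binomial(35, 0.83) has E[X] = 29.05 ✓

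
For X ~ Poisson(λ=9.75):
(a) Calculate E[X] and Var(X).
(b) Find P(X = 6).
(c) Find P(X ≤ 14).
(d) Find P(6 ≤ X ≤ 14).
(a) E[X] = 9.7500, Var(X) = 9.7500
(b) P(X = 6) = 0.069554
(c) P(X ≤ 14) = 0.928913
(d) P(6 ≤ X ≤ 14) = 0.851758

We have X ~ Poisson(λ=9.75).

(a) Moments:
E[X] = 9.7500
Var(X) = 9.7500
σ = √Var(X) = 3.1225

(b) Point probability using PMF:
P(X = 6) = 0.069554

(c) Cumulative probability using CDF:
P(X ≤ 14) = F(14) = 0.928913

(d) Range probability:
P(6 ≤ X ≤ 14) = P(X ≤ 14) - P(X ≤ 5)
                   = F(14) - F(5)
                   = 0.928913 - 0.077155
                   = 0.851758

This means approximately 85.2% of outcomes fall in the interval [6, 14].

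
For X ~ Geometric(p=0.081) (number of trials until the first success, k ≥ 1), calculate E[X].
12.3457

We have X ~ Geometric(p=0.081) (number of trials until the first success, k ≥ 1).

For a Geometric distribution with p=0.081 (number of trials until the first success, k ≥ 1):
E[X] = 12.3457

This is the expected (average) value of X.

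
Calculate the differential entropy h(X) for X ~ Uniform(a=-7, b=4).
2.3979 nats

We have X ~ Uniform(a=-7, b=4).

The differential entropy measures the uncertainty or information content of the distribution.

For a Uniform distribution with a=-7, b=4:
h(X) = 2.3979 nats

(In bits, this would be 3.4594 bits.)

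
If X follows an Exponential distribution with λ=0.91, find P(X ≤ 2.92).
0.929856

We have X ~ Exponential(λ=0.91).

The CDF gives us P(X ≤ k).

Using the CDF:
P(X ≤ 2.92) = 0.929856

This means there's approximately a 93.0% chance that X is at most 2.92.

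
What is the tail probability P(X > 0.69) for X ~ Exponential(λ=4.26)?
0.052897

We have X ~ Exponential(λ=4.26).

P(X > 0.69) = 1 - P(X ≤ 0.69)
                = 1 - F(0.69)
                = 1 - 0.947103
                = 0.052897

So there's approximately a 5.3% chance that X exceeds 0.69.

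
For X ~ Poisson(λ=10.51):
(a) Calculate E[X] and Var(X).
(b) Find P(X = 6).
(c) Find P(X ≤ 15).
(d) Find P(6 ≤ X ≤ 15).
(a) E[X] = 10.5100, Var(X) = 10.5100
(b) P(X = 6) = 0.051033
(c) P(X ≤ 15) = 0.931226
(d) P(6 ≤ X ≤ 15) = 0.881138

We have X ~ Poisson(λ=10.51).

(a) Moments:
E[X] = 10.5100
Var(X) = 10.5100
σ = √Var(X) = 3.2419

(b) Point probability using PMF:
P(X = 6) = 0.051033

(c) Cumulative probability using CDF:
P(X ≤ 15) = F(15) = 0.931226

(d) Range probability:
P(6 ≤ X ≤ 15) = P(X ≤ 15) - P(X ≤ 5)
                   = F(15) - F(5)
                   = 0.931226 - 0.050088
                   = 0.881138

This means approximately 88.1% of outcomes fall in the interval [6, 15].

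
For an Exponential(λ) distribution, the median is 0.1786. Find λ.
λ = 3.8810

For X ~ Exponential(λ), the CDF is F(x) = 1 - e^(-λx).
The median m satisfies F(m) = 0.5:
1 - e^(-λm) = 0.5
e^(-λm) = 0.5
λm = ln(2)
m = ln(2) / λ

Given m = 0.1786:
λ = ln(2) / 0.1786 = 0.693147 / 0.1786 = 3.8810

Verification: ln(2) / 3.8810 = 0.1786 ✓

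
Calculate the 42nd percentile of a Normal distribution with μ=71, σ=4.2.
70.1520

We have X ~ Normal(μ=71, σ=4.2).

We want to find x such that P(X ≤ x) = 0.42.

This is the 42nd percentile, which means 42% of values fall below this point.

Using the inverse CDF (quantile function):
x = F⁻¹(0.42) = 70.1520

Verification: P(X ≤ 70.1520) = 0.42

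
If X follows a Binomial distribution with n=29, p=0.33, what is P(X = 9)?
0.154445

We have X ~ Binomial(n=29, p=0.33).

For a Binomial distribution, the PMF gives us the probability of each outcome.

Using the PMF formula:
P(X = 9) = 0.154445

Rounded to 4 decimal places: 0.1544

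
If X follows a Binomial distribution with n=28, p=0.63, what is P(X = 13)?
0.030748

We have X ~ Binomial(n=28, p=0.63).

For a Binomial distribution, the PMF gives us the probability of each outcome.

Using the PMF formula:
P(X = 13) = 0.030748

Rounded to 4 decimal places: 0.0307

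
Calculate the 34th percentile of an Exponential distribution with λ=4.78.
0.0869

We have X ~ Exponential(λ=4.78).

We want to find x such that P(X ≤ x) = 0.34.

This is the 34th percentile, which means 34% of values fall below this point.

Using the inverse CDF (quantile function):
x = F⁻¹(0.34) = 0.0869

Verification: P(X ≤ 0.0869) = 0.34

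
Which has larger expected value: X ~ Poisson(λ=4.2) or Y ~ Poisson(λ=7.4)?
Y has larger mean (7.4000 > 4.2000)

Compute the expected value for each distribution:

X ~ Poisson(λ=4.2):
E[X] = 4.2000

Y ~ Poisson(λ=7.4):
E[Y] = 7.4000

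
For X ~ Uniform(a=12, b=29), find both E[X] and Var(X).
E[X] = 20.5000, Var(X) = 24.0833

We have X ~ Uniform(a=12, b=29).

For a Uniform distribution with a=12, b=29:

Expected value:
E[X] = 20.5000

Variance:
Var(X) = 24.0833

Standard deviation:
σ = √Var(X) = 4.9075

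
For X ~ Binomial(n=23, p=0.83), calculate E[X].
19.0900

We have X ~ Binomial(n=23, p=0.83).

For a Binomial distribution with n=23, p=0.83:
E[X] = 19.0900

This is the expected (average) value of X.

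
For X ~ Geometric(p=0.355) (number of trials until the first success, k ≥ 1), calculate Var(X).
5.1180

We have X ~ Geometric(p=0.355) (number of trials until the first success, k ≥ 1).

For a Geometric distribution with p=0.355 (number of trials until the first success, k ≥ 1):
Var(X) = 5.1180

The variance measures the spread of the distribution around the mean.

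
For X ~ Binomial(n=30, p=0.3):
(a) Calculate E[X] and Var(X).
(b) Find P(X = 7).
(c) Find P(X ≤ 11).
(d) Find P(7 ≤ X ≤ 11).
(a) E[X] = 9.0000, Var(X) = 6.3000
(b) P(X = 7) = 0.121854
(c) P(X ≤ 11) = 0.840678
(d) P(7 ≤ X ≤ 11) = 0.681155

We have X ~ Binomial(n=30, p=0.3).

(a) Moments:
E[X] = 9.0000
Var(X) = 6.3000
σ = √Var(X) = 2.5100

(b) Point probability using PMF:
P(X = 7) = 0.121854

(c) Cumulative probability using CDF:
P(X ≤ 11) = F(11) = 0.840678

(d) Range probability:
P(7 ≤ X ≤ 11) = P(X ≤ 11) - P(X ≤ 6)
                   = F(11) - F(6)
                   = 0.840678 - 0.159523
                   = 0.681155

This means approximately 68.1% of outcomes fall in the interval [7, 11].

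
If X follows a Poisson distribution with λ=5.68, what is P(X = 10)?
0.032880

We have X ~ Poisson(λ=5.68).

For a Poisson distribution, the PMF gives us the probability of each outcome.

Using the PMF formula:
P(X = 10) = 0.032880

Rounded to 4 decimal places: 0.0329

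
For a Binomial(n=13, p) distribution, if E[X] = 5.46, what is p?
p = 0.42

For a Binomial(n, p) distribution:
E[X] = n × p

Given n = 13 and E[X] = 5.46:
5.46 = 13 × p
p = 5.46 / 13 = 0.42

Verification: Binomial(13, 0.42) has E[X] = 5.46 ✓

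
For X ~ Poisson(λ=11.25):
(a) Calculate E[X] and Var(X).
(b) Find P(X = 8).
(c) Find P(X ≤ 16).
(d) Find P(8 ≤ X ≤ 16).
(a) E[X] = 11.2500, Var(X) = 11.2500
(b) P(X = 8) = 0.082773
(c) P(X ≤ 16) = 0.934378
(d) P(8 ≤ X ≤ 16) = 0.806610

We have X ~ Poisson(λ=11.25).

(a) Moments:
E[X] = 11.2500
Var(X) = 11.2500
σ = √Var(X) = 3.3541

(b) Point probability using PMF:
P(X = 8) = 0.082773

(c) Cumulative probability using CDF:
P(X ≤ 16) = F(16) = 0.934378

(d) Range probability:
P(8 ≤ X ≤ 16) = P(X ≤ 16) - P(X ≤ 7)
                   = F(16) - F(7)
                   = 0.934378 - 0.127768
                   = 0.806610

This means approximately 80.7% of outcomes fall in the interval [8, 16].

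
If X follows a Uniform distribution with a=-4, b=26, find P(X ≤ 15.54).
0.651333

We have X ~ Uniform(a=-4, b=26).

The CDF gives us P(X ≤ k).

Using the CDF:
P(X ≤ 15.54) = 0.651333

This means there's approximately a 65.1% chance that X is at most 15.54.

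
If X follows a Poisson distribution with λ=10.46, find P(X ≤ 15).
0.933401

We have X ~ Poisson(λ=10.46).

The CDF gives us P(X ≤ k).

Using the CDF:
P(X ≤ 15) = 0.933401

This means there's approximately a 93.3% chance that X is at most 15.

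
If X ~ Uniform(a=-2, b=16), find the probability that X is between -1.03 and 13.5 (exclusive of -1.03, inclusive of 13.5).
0.807222

We have X ~ Uniform(a=-2, b=16).

To find P(-1.03 < X ≤ 13.5), we use:
P(-1.03 < X ≤ 13.5) = P(X ≤ 13.5) - P(X ≤ -1.03)
                 = F(13.5) - F(-1.03)
                 = 0.861111 - 0.053889
                 = 0.807222

So there's approximately a 80.7% chance that X falls in this range.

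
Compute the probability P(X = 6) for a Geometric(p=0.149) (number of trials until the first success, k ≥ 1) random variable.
0.066502

We have X ~ Geometric(p=0.149) (number of trials until the first success, k ≥ 1).

For a Geometric distribution, the PMF gives us the probability of each outcome.

Using the PMF formula:
P(X = 6) = 0.066502

Rounded to 4 decimal places: 0.0665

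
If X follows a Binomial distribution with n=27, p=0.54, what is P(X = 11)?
0.059657

We have X ~ Binomial(n=27, p=0.54).

For a Binomial distribution, the PMF gives us the probability of each outcome.

Using the PMF formula:
P(X = 11) = 0.059657

Rounded to 4 decimal places: 0.0597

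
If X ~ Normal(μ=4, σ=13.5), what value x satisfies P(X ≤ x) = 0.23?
-5.9744

We have X ~ Normal(μ=4, σ=13.5).

We want to find x such that P(X ≤ x) = 0.23.

This is the 23rd percentile, which means 23% of values fall below this point.

Using the inverse CDF (quantile function):
x = F⁻¹(0.23) = -5.9744

Verification: P(X ≤ -5.9744) = 0.23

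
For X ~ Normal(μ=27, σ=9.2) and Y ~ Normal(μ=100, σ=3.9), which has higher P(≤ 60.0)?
X has higher probability (P(X ≤ 60.0) = 0.9998 > P(Y ≤ 60.0) = 0.0000)

Compute P(≤ 60.0) for each distribution:

X ~ Normal(μ=27, σ=9.2):
P(X ≤ 60.0) = 0.9998

Y ~ Normal(μ=100, σ=3.9):
P(Y ≤ 60.0) = 0.0000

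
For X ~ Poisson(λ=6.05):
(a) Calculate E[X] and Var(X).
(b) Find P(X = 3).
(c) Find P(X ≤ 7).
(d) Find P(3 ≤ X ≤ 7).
(a) E[X] = 6.0500, Var(X) = 6.0500
(b) P(X = 3) = 0.087023
(c) P(X ≤ 7) = 0.737068
(d) P(3 ≤ X ≤ 7) = 0.677293

We have X ~ Poisson(λ=6.05).

(a) Moments:
E[X] = 6.0500
Var(X) = 6.0500
σ = √Var(X) = 2.4597

(b) Point probability using PMF:
P(X = 3) = 0.087023

(c) Cumulative probability using CDF:
P(X ≤ 7) = F(7) = 0.737068

(d) Range probability:
P(3 ≤ X ≤ 7) = P(X ≤ 7) - P(X ≤ 2)
                   = F(7) - F(2)
                   = 0.737068 - 0.059775
                   = 0.677293

This means approximately 67.7% of outcomes fall in the interval [3, 7].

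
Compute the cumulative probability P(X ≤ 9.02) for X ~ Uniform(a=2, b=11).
0.780000

We have X ~ Uniform(a=2, b=11).

The CDF gives us P(X ≤ k).

Using the CDF:
P(X ≤ 9.02) = 0.780000

This means there's approximately a 78.0% chance that X is at most 9.02.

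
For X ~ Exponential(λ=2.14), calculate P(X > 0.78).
0.188398

We have X ~ Exponential(λ=2.14).

P(X > 0.78) = 1 - P(X ≤ 0.78)
                = 1 - F(0.78)
                = 1 - 0.811602
                = 0.188398

So there's approximately a 18.8% chance that X exceeds 0.78.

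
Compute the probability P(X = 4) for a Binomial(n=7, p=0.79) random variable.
0.126251

We have X ~ Binomial(n=7, p=0.79).

For a Binomial distribution, the PMF gives us the probability of each outcome.

Using the PMF formula:
P(X = 4) = 0.126251

Rounded to 4 decimal places: 0.1263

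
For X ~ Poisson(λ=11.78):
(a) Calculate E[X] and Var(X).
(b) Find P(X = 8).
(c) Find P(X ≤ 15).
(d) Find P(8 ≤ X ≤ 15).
(a) E[X] = 11.7800, Var(X) = 11.7800
(b) P(X = 8) = 0.070413
(c) P(X ≤ 15) = 0.859899
(d) P(8 ≤ X ≤ 15) = 0.760334

We have X ~ Poisson(λ=11.78).

(a) Moments:
E[X] = 11.7800
Var(X) = 11.7800
σ = √Var(X) = 3.4322

(b) Point probability using PMF:
P(X = 8) = 0.070413

(c) Cumulative probability using CDF:
P(X ≤ 15) = F(15) = 0.859899

(d) Range probability:
P(8 ≤ X ≤ 15) = P(X ≤ 15) - P(X ≤ 7)
                   = F(15) - F(7)
                   = 0.859899 - 0.099565
                   = 0.760334

This means approximately 76.0% of outcomes fall in the interval [8, 15].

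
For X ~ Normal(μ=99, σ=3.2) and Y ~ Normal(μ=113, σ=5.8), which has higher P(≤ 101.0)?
X has higher probability (P(X ≤ 101.0) = 0.7340 > P(Y ≤ 101.0) = 0.0193)

Compute P(≤ 101.0) for each distribution:

X ~ Normal(μ=99, σ=3.2):
P(X ≤ 101.0) = 0.7340

Y ~ Normal(μ=113, σ=5.8):
P(Y ≤ 101.0) = 0.0193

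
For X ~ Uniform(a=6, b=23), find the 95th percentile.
22.1500

We have X ~ Uniform(a=6, b=23).

We want to find x such that P(X ≤ x) = 0.95.

This is the 95th percentile, which means 95% of values fall below this point.

Using the inverse CDF (quantile function):
x = F⁻¹(0.95) = 22.1500

Verification: P(X ≤ 22.1500) = 0.95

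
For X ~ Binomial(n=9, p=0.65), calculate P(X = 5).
0.219386

We have X ~ Binomial(n=9, p=0.65).

For a Binomial distribution, the PMF gives us the probability of each outcome.

Using the PMF formula:
P(X = 5) = 0.219386

Rounded to 4 decimal places: 0.2194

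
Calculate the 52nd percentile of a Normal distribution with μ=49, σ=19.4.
49.9730

We have X ~ Normal(μ=49, σ=19.4).

We want to find x such that P(X ≤ x) = 0.52.

This is the 52nd percentile, which means 52% of values fall below this point.

Using the inverse CDF (quantile function):
x = F⁻¹(0.52) = 49.9730

Verification: P(X ≤ 49.9730) = 0.52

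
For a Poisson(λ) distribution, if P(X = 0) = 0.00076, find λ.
λ = 7.1822

For a Poisson(λ) distribution, the PMF at 0 is:
P(X = 0) = λ^0 e^(-λ) / 0! = e^(-λ)

Given P(X = 0) = 0.00076:
e^(-λ) = 0.00076
-λ = ln(0.00076)
λ = -ln(0.00076) = 7.1822

Verification: e^(-7.1822) = 0.00076 ✓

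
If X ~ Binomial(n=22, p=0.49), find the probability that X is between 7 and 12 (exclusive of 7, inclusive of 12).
0.688178

We have X ~ Binomial(n=22, p=0.49).

To find P(7 < X ≤ 12), we use:
P(7 < X ≤ 12) = P(X ≤ 12) - P(X ≤ 7)
                 = F(12) - F(7)
                 = 0.768153 - 0.079975
                 = 0.688178

So there's approximately a 68.8% chance that X falls in this range.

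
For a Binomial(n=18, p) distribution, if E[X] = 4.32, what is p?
p = 0.24

For a Binomial(n, p) distribution:
E[X] = n × p

Given n = 18 and E[X] = 4.32:
4.32 = 18 × p
p = 4.32 / 18 = 0.24

Verification: Binomial(18, 0.24) has E[X] = 4.32 ✓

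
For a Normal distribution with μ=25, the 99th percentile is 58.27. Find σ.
σ = 14.3014

For X ~ Normal(μ, σ), the p-th percentile satisfies x = μ + z_p × σ,
where z_p = Φ⁻¹(p) is the standard normal quantile.

Step 1: z_{0.99} = Φ⁻¹(0.99) = 2.3263

Step 2: Solve for σ:
58.27 = 25 + 2.3263 × σ
σ = (58.27 - 25) / 2.3263
σ = 33.27 / 2.3263
σ = 14.3014

Verification: μ + z × σ = 25 + 2.3263 × 14.3014 = 58.27 ✓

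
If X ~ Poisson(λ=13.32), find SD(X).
3.6497

We have X ~ Poisson(λ=13.32).

For a Poisson distribution with λ=13.32:
σ = √Var(X) = 3.6497

The standard deviation is the square root of the variance.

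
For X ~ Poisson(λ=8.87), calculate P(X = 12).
0.069591

We have X ~ Poisson(λ=8.87).

For a Poisson distribution, the PMF gives us the probability of each outcome.

Using the PMF formula:
P(X = 12) = 0.069591

Rounded to 4 decimal places: 0.0696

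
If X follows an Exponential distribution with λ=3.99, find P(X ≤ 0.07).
0.243687

We have X ~ Exponential(λ=3.99).

The CDF gives us P(X ≤ k).

Using the CDF:
P(X ≤ 0.07) = 0.243687

This means there's approximately a 24.4% chance that X is at most 0.07.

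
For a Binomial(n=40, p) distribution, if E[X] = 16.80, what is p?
p = 0.42

For a Binomial(n, p) distribution:
E[X] = n × p

Given n = 40 and E[X] = 16.80:
16.80 = 40 × p
p = 16.80 / 40 = 0.42

Verification: Binomial(40, 0.42) has E[X] = 16.80 ✓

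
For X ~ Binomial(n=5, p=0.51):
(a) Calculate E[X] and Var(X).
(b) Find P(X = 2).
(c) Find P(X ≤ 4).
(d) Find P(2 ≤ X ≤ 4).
(a) E[X] = 2.5500, Var(X) = 1.2495
(b) P(X = 2) = 0.306005
(c) P(X ≤ 4) = 0.965497
(d) P(2 ≤ X ≤ 4) = 0.790248

We have X ~ Binomial(n=5, p=0.51).

(a) Moments:
E[X] = 2.5500
Var(X) = 1.2495
σ = √Var(X) = 1.1178

(b) Point probability using PMF:
P(X = 2) = 0.306005

(c) Cumulative probability using CDF:
P(X ≤ 4) = F(4) = 0.965497

(d) Range probability:
P(2 ≤ X ≤ 4) = P(X ≤ 4) - P(X ≤ 1)
                   = F(4) - F(1)
                   = 0.965497 - 0.175250
                   = 0.790248

This means approximately 79.0% of outcomes fall in the interval [2, 4].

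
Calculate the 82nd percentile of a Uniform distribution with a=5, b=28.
23.8600

We have X ~ Uniform(a=5, b=28).

We want to find x such that P(X ≤ x) = 0.82.

This is the 82nd percentile, which means 82% of values fall below this point.

Using the inverse CDF (quantile function):
x = F⁻¹(0.82) = 23.8600

Verification: P(X ≤ 23.8600) = 0.82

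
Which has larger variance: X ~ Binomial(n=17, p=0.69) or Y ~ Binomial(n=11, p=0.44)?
X has larger variance (3.6363 > 2.7104)

Compute the variance for each distribution:

X ~ Binomial(n=17, p=0.69):
Var(X) = 3.6363

Y ~ Binomial(n=11, p=0.44):
Var(Y) = 2.7104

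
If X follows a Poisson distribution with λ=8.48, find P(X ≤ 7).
0.388190

We have X ~ Poisson(λ=8.48).

The CDF gives us P(X ≤ k).

Using the CDF:
P(X ≤ 7) = 0.388190

This means there's approximately a 38.8% chance that X is at most 7.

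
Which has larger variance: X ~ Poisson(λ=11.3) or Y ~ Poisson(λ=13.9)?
Y has larger variance (13.9000 > 11.3000)

Compute the variance for each distribution:

X ~ Poisson(λ=11.3):
Var(X) = 11.3000

Y ~ Poisson(λ=13.9):
Var(Y) = 13.9000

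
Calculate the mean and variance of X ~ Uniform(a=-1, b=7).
E[X] = 3.0000, Var(X) = 5.3333

We have X ~ Uniform(a=-1, b=7).

For a Uniform distribution with a=-1, b=7:

Expected value:
E[X] = 3.0000

Variance:
Var(X) = 5.3333

Standard deviation:
σ = √Var(X) = 2.3094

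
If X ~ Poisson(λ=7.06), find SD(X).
2.6571

We have X ~ Poisson(λ=7.06).

For a Poisson distribution with λ=7.06:
σ = √Var(X) = 2.6571

The standard deviation is the square root of the variance.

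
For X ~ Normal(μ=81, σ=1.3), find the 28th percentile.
80.2423

We have X ~ Normal(μ=81, σ=1.3).

We want to find x such that P(X ≤ x) = 0.28.

This is the 28th percentile, which means 28% of values fall below this point.

Using the inverse CDF (quantile function):
x = F⁻¹(0.28) = 80.2423

Verification: P(X ≤ 80.2423) = 0.28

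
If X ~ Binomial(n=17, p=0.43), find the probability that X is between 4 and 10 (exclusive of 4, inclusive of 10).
0.858605

We have X ~ Binomial(n=17, p=0.43).

To find P(4 < X ≤ 10), we use:
P(4 < X ≤ 10) = P(X ≤ 10) - P(X ≤ 4)
                 = F(10) - F(4)
                 = 0.940276 - 0.081671
                 = 0.858605

So there's approximately a 85.9% chance that X falls in this range.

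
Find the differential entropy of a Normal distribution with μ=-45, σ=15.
4.1270 nats

We have X ~ Normal(μ=-45, σ=15).

The differential entropy measures the uncertainty or information content of the distribution.

For a Normal distribution with μ=-45, σ=15:
h(X) = 4.1270 nats

(In bits, this would be 5.9540 bits.)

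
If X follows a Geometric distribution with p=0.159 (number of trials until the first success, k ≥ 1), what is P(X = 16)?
0.011840

We have X ~ Geometric(p=0.159) (number of trials until the first success, k ≥ 1).

For a Geometric distribution, the PMF gives us the probability of each outcome.

Using the PMF formula:
P(X = 16) = 0.011840

Rounded to 4 decimal places: 0.0118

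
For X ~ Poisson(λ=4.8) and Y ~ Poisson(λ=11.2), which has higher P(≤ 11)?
X has higher probability (P(X ≤ 11) = 0.9960 > P(Y ≤ 11) = 0.5554)

Compute P(≤ 11) for each distribution:

X ~ Poisson(λ=4.8):
P(X ≤ 11) = 0.9960

Y ~ Poisson(λ=11.2):
P(Y ≤ 11) = 0.5554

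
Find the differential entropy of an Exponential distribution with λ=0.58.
1.5447 nats

We have X ~ Exponential(λ=0.58).

The differential entropy measures the uncertainty or information content of the distribution.

For an Exponential distribution with λ=0.58:
h(X) = 1.5447 nats

(In bits, this would be 2.2286 bits.)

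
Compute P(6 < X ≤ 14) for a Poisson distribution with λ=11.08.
0.772775

We have X ~ Poisson(λ=11.08).

To find P(6 < X ≤ 14), we use:
P(6 < X ≤ 14) = P(X ≤ 14) - P(X ≤ 6)
                 = F(14) - F(6)
                 = 0.848161 - 0.075386
                 = 0.772775

So there's approximately a 77.3% chance that X falls in this range.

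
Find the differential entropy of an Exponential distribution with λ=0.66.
1.4155 nats

We have X ~ Exponential(λ=0.66).

The differential entropy measures the uncertainty or information content of the distribution.

For an Exponential distribution with λ=0.66:
h(X) = 1.4155 nats

(In bits, this would be 2.0422 bits.)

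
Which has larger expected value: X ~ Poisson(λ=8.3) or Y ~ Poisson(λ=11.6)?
Y has larger mean (11.6000 > 8.3000)

Compute the expected value for each distribution:

X ~ Poisson(λ=8.3):
E[X] = 8.3000

Y ~ Poisson(λ=11.6):
E[Y] = 11.6000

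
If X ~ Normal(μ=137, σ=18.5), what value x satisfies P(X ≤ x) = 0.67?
145.1384

We have X ~ Normal(μ=137, σ=18.5).

We want to find x such that P(X ≤ x) = 0.67.

This is the 67th percentile, which means 67% of values fall below this point.

Using the inverse CDF (quantile function):
x = F⁻¹(0.67) = 145.1384

Verification: P(X ≤ 145.1384) = 0.67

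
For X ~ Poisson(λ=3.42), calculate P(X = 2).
0.191309

We have X ~ Poisson(λ=3.42).

For a Poisson distribution, the PMF gives us the probability of each outcome.

Using the PMF formula:
P(X = 2) = 0.191309

Rounded to 4 decimal places: 0.1913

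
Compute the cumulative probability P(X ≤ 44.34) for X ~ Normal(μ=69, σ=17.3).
0.077016

We have X ~ Normal(μ=69, σ=17.3).

The CDF gives us P(X ≤ k).

Using the CDF:
P(X ≤ 44.34) = 0.077016

This means there's approximately a 7.7% chance that X is at most 44.34.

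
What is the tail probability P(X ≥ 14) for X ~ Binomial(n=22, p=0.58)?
0.379095

We have X ~ Binomial(n=22, p=0.58).

For discrete distributions, P(X ≥ 14) = 1 - P(X ≤ 13).

P(X ≤ 13) = 0.620905
P(X ≥ 14) = 1 - 0.620905 = 0.379095

So there's approximately a 37.9% chance that X is at least 14.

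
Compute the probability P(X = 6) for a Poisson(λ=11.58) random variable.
0.031318

We have X ~ Poisson(λ=11.58).

For a Poisson distribution, the PMF gives us the probability of each outcome.

Using the PMF formula:
P(X = 6) = 0.031318

Rounded to 4 decimal places: 0.0313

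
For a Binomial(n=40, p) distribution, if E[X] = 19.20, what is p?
p = 0.48

For a Binomial(n, p) distribution:
E[X] = n × p

Given n = 40 and E[X] = 19.20:
19.20 = 40 × p
p = 19.20 / 40 = 0.48

Verification: Binomial(40, 0.48) has E[X] = 19.20 ✓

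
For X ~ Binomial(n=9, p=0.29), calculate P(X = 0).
0.045849

We have X ~ Binomial(n=9, p=0.29).

For a Binomial distribution, the PMF gives us the probability of each outcome.

Using the PMF formula:
P(X = 0) = 0.045849

Rounded to 4 decimal places: 0.0458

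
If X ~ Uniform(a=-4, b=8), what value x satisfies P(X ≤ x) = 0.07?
-3.1600

We have X ~ Uniform(a=-4, b=8).

We want to find x such that P(X ≤ x) = 0.07.

This is the 7th percentile, which means 7% of values fall below this point.

Using the inverse CDF (quantile function):
x = F⁻¹(0.07) = -3.1600

Verification: P(X ≤ -3.1600) = 0.07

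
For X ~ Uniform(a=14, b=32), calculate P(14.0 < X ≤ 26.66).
0.703333

We have X ~ Uniform(a=14, b=32).

To find P(14.0 < X ≤ 26.66), we use:
P(14.0 < X ≤ 26.66) = P(X ≤ 26.66) - P(X ≤ 14.0)
                 = F(26.66) - F(14.0)
                 = 0.703333 - 0.000000
                 = 0.703333

So there's approximately a 70.3% chance that X falls in this range.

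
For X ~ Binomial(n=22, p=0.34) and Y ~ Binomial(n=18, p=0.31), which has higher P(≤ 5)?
Y has higher probability (P(Y ≤ 5) = 0.4971 > P(X ≤ 5) = 0.1880)

Compute P(≤ 5) for each distribution:

X ~ Binomial(n=22, p=0.34):
P(X ≤ 5) = 0.1880

Y ~ Binomial(n=18, p=0.31):
P(Y ≤ 5) = 0.4971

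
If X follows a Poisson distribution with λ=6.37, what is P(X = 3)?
0.073758

We have X ~ Poisson(λ=6.37).

For a Poisson distribution, the PMF gives us the probability of each outcome.

Using the PMF formula:
P(X = 3) = 0.073758

Rounded to 4 decimal places: 0.0738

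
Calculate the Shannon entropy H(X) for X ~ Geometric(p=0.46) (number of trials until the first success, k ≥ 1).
1.4999 nats

We have X ~ Geometric(p=0.46) (number of trials until the first success, k ≥ 1).

The Shannon entropy measures the uncertainty or information content of the distribution.

For a Geometric distribution with p=0.46 (number of trials until the first success, k ≥ 1):
H(X) = 1.4999 nats

(In bits, this would be 2.1639 bits.)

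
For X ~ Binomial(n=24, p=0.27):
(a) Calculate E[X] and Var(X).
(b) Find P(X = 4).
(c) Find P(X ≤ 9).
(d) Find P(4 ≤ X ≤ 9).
(a) E[X] = 6.4800, Var(X) = 4.7304
(b) P(X = 4) = 0.104299
(c) P(X ≤ 9) = 0.913843
(d) P(4 ≤ X ≤ 9) = 0.835146

We have X ~ Binomial(n=24, p=0.27).

(a) Moments:
E[X] = 6.4800
Var(X) = 4.7304
σ = √Var(X) = 2.1749

(b) Point probability using PMF:
P(X = 4) = 0.104299

(c) Cumulative probability using CDF:
P(X ≤ 9) = F(9) = 0.913843

(d) Range probability:
P(4 ≤ X ≤ 9) = P(X ≤ 9) - P(X ≤ 3)
                   = F(9) - F(3)
                   = 0.913843 - 0.078697
                   = 0.835146

This means approximately 83.5% of outcomes fall in the interval [4, 9].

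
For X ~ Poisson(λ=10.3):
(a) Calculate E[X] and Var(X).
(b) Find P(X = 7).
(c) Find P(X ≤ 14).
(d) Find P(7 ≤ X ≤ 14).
(a) E[X] = 10.3000, Var(X) = 10.3000
(b) P(X = 7) = 0.082072
(c) P(X ≤ 14) = 0.899978
(d) P(7 ≤ X ≤ 14) = 0.787647

We have X ~ Poisson(λ=10.3).

(a) Moments:
E[X] = 10.3000
Var(X) = 10.3000
σ = √Var(X) = 3.2094

(b) Point probability using PMF:
P(X = 7) = 0.082072

(c) Cumulative probability using CDF:
P(X ≤ 14) = F(14) = 0.899978

(d) Range probability:
P(7 ≤ X ≤ 14) = P(X ≤ 14) - P(X ≤ 6)
                   = F(14) - F(6)
                   = 0.899978 - 0.112331
                   = 0.787647

This means approximately 78.8% of outcomes fall in the interval [7, 14].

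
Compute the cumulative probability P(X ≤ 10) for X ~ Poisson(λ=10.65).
0.502270

We have X ~ Poisson(λ=10.65).

The CDF gives us P(X ≤ k).

Using the CDF:
P(X ≤ 10) = 0.502270

This means there's approximately a 50.2% chance that X is at most 10.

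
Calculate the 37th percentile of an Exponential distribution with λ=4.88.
0.0947

We have X ~ Exponential(λ=4.88).

We want to find x such that P(X ≤ x) = 0.37.

This is the 37th percentile, which means 37% of values fall below this point.

Using the inverse CDF (quantile function):
x = F⁻¹(0.37) = 0.0947

Verification: P(X ≤ 0.0947) = 0.37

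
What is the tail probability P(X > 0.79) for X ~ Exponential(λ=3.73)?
0.052513

We have X ~ Exponential(λ=3.73).

P(X > 0.79) = 1 - P(X ≤ 0.79)
                = 1 - F(0.79)
                = 1 - 0.947487
                = 0.052513

So there's approximately a 5.3% chance that X exceeds 0.79.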